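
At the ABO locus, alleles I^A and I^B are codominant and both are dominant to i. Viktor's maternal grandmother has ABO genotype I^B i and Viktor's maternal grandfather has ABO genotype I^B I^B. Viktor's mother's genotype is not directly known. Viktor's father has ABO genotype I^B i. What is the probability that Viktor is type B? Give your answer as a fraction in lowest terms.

Viktor's mother's ABO genotype from I^B i × I^B I^B: 1/2 I^B I^B, 1/2 I^B i.
Crossing each possibility with the father I^B i and summing P(type B): 1/2·1 + 1/2·3/4 = 7/8.

7/8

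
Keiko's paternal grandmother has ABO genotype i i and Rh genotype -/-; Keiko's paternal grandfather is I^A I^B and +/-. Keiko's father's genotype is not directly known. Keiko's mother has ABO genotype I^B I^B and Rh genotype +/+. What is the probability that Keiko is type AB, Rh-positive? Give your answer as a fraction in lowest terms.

Keiko's father's ABO genotype from i i × I^A I^B: 1/2 I^A i, 1/2 I^B i.
Crossing each possibility with the mother I^B I^B and summing P(type AB): 1/2·1/2 + 1/2·0 = 1/4.
Similarly for Rh via the father's Rh distribution: P(Rh+) = 1.
Independent loci: 1/4 × 1 = 1/4.

1/4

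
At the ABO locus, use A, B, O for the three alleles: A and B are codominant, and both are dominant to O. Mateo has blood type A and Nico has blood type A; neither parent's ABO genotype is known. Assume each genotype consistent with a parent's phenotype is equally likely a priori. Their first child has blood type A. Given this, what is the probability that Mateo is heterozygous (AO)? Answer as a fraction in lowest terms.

7/15

Possible genotypes: Mateo ∈ {AA, AO}; Nico ∈ {AA, AO}.
Weight each parental genotype pair by prior × P(type-A child):
  AA × AA: posterior weight 4/15.
  AA × AO: posterior weight 4/15.
  AO × AA: posterior weight 4/15.
  AO × AO: posterior weight 1/5.
Sum the posterior weight over pairs where Mateo is AO: 7/15.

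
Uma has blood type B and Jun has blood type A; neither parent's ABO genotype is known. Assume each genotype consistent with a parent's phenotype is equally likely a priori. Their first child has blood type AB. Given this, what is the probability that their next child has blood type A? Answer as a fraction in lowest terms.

5/36

Possible genotypes: Uma ∈ {BB, BO}; Jun ∈ {AA, AO}.
Weight each parental genotype pair by prior × P(type-AB child):
  BB × AA: posterior weight 4/9; P(next child type A) = 0.
  BB × AO: posterior weight 2/9; P(next child type A) = 0.
  BO × AA: posterior weight 2/9; P(next child type A) = 1/2.
  BO × AO: posterior weight 1/9; P(next child type A) = 1/4.
Weighted sum = 5/36.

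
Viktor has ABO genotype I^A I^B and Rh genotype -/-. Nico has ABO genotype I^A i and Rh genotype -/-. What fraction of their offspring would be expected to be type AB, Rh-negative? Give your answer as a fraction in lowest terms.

1/4

ABO cross I^A I^B × I^A i → offspring phenotypes: 1/2 A, 1/4 B, 1/4 AB.
Rh cross -/- × -/- → 1 Rh-.
Independent loci: P(type AB, Rh-negative) = 1/4 × 1 = 1/4.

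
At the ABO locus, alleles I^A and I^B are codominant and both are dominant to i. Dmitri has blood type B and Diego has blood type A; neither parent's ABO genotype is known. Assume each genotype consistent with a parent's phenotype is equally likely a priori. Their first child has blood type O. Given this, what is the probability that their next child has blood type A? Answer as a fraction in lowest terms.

1/4

Possible genotypes: Dmitri ∈ {I^B I^B, I^B i}; Diego ∈ {I^A I^A, I^A i}.
Weight each parental genotype pair by prior × P(type-O child):
  I^B i × I^A i: posterior weight 1; P(next child type A) = 1/4.
Weighted sum = 1/4.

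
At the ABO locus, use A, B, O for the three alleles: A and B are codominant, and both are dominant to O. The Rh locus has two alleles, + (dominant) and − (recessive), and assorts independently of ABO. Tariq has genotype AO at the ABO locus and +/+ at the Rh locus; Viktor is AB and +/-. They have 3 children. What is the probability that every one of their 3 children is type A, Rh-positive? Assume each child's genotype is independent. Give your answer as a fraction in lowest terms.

ABO cross AO × AB → 1/2 A, 1/4 B, 1/4 AB.
Rh cross +/+ × +/- → 1 Rh+; so P(type A, Rh-positive) = 1/2 × 1 = 1/2 per child.
All 3 independent: (1/2)^3 = 1/8.

1/8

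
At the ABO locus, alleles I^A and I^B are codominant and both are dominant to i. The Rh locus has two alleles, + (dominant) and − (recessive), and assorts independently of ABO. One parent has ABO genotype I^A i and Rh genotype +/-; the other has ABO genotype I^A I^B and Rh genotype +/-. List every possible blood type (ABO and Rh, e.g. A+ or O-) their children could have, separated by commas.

A+, A-, B+, B-, AB+, AB-

Gametes from I^A i × I^A I^B give offspring ABO genotypes I^A I^A, I^A I^B, I^A i, I^B i, i.e. phenotypes A, B, AB.
Rh cross +/- × +/- → phenotypes Rh+, Rh-.
Combining independently: A+, A-, B+, B-, AB+, AB-.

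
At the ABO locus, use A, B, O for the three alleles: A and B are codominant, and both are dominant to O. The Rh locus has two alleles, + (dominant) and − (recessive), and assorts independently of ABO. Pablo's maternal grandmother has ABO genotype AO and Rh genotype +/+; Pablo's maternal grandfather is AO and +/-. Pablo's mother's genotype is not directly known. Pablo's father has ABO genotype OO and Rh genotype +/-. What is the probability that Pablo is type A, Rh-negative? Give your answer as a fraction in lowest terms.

Pablo's mother's ABO genotype from AO × AO: 1/4 AA, 1/2 AO, 1/4 OO.
Crossing each possibility with the father OO and summing P(type A): 1/4·1 + 1/2·1/2 + 1/4·0 = 1/2.
Similarly for Rh via the mother's Rh distribution: P(Rh-) = 1/8.
Independent loci: 1/2 × 1/8 = 1/16.

1/16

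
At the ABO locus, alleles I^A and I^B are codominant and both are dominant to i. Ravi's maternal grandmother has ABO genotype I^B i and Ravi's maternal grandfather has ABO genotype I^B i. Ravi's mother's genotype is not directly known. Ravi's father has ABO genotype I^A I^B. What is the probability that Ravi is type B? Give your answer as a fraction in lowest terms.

1/2

Ravi's mother's ABO genotype from I^B i × I^B i: 1/4 I^B I^B, 1/2 I^B i, 1/4 i i.
Crossing each possibility with the father I^A I^B and summing P(type B): 1/4·1/2 + 1/2·1/2 + 1/4·1/2 = 1/2.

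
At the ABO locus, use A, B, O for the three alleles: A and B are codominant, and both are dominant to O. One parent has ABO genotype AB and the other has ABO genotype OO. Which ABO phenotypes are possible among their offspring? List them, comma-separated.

Gametes from AB × OO give offspring ABO genotypes AO, BO, i.e. phenotypes A, B.

A, B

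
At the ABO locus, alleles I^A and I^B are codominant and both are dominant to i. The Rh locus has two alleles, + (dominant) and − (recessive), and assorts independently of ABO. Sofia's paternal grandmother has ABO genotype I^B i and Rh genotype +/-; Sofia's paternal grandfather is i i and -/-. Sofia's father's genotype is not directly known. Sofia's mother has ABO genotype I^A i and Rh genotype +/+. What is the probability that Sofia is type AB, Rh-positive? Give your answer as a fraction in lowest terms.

1/8

Sofia's father's ABO genotype from I^B i × i i: 1/2 I^B i, 1/2 i i.
Crossing each possibility with the mother I^A i and summing P(type AB): 1/2·1/4 + 1/2·0 = 1/8.
Similarly for Rh via the father's Rh distribution: P(Rh+) = 1.
Independent loci: 1/8 × 1 = 1/8.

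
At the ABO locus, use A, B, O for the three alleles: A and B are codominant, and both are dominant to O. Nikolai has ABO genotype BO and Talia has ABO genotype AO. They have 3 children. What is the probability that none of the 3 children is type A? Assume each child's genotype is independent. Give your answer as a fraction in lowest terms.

27/64

ABO cross BO × AO → 1/4 O, 1/4 A, 1/4 B, 1/4 AB.
So P(type A) = 1/4 per child.
P(not type A) = 3/4 for one child; (3/4)^3 = 27/64.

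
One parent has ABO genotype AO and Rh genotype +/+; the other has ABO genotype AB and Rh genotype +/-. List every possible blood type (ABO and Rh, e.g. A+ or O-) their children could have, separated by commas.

A+, B+, AB+

Gametes from AO × AB give offspring ABO genotypes AA, AB, AO, BO, i.e. phenotypes A, B, AB.
Rh cross +/+ × +/- → phenotypes Rh+.
Combining independently: A+, B+, AB+.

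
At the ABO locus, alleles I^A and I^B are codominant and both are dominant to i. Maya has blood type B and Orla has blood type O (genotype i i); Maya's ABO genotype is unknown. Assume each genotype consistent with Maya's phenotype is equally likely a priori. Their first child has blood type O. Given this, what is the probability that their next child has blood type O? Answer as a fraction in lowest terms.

1/2

Possible genotypes: Maya ∈ {I^B I^B, I^B i}; Orla ∈ {i i}.
Weight each parental genotype pair by prior × P(type-O child):
  I^B i × i i: posterior weight 1; P(next child type O) = 1/2.
Weighted sum = 1/2.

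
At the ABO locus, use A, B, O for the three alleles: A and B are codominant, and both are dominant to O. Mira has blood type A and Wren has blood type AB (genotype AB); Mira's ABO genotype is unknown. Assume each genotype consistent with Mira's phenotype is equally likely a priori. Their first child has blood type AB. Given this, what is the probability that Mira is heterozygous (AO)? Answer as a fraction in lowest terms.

1/3

Possible genotypes: Mira ∈ {AA, AO}; Wren ∈ {AB}.
Weight each parental genotype pair by prior × P(type-AB child):
  AA × AB: posterior weight 2/3.
  AO × AB: posterior weight 1/3.
Sum the posterior weight over pairs where Mira is AO: 1/3.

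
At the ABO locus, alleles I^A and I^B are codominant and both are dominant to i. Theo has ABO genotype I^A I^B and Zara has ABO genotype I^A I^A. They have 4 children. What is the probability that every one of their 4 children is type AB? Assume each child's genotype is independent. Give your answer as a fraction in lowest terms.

ABO cross I^A I^B × I^A I^A → 1/2 A, 1/2 AB.
So P(type AB) = 1/2 per child.
All 4 independent: (1/2)^4 = 1/16.

1/16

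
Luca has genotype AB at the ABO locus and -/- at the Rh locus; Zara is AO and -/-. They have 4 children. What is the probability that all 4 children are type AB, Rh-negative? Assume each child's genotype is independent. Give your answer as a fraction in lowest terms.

ABO cross AB × AO → 1/2 A, 1/4 B, 1/4 AB.
Rh cross -/- × -/- → 1 Rh-; so P(type AB, Rh-negative) = 1/4 × 1 = 1/4 per child.
All 4 independent: (1/4)^4 = 1/256.

1/256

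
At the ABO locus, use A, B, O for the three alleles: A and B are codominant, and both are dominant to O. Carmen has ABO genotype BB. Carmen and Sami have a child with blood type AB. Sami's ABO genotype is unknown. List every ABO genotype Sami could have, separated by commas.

AA, AB, AO

For each candidate genotype of Sami, check whether crossing it with BB can produce every observed child phenotype.
  AA → possible child types {AB} ✓
  AB → possible child types {B, AB} ✓
  AO → possible child types {B, AB} ✓
  BB → possible child types {B} ✗
  BO → possible child types {B} ✗
  OO → possible child types {B} ✗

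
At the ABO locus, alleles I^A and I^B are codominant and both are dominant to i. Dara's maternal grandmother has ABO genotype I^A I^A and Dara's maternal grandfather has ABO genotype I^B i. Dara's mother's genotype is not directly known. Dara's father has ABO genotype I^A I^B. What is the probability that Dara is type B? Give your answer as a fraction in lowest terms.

1/4

Dara's mother's ABO genotype from I^A I^A × I^B i: 1/2 I^A I^B, 1/2 I^A i.
Crossing each possibility with the father I^A I^B and summing P(type B): 1/2·1/4 + 1/2·1/4 = 1/4.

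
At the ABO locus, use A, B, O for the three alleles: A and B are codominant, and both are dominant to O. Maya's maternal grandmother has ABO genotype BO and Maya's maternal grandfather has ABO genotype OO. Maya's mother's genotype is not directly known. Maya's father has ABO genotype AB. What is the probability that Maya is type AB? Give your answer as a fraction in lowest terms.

1/8

Maya's mother's ABO genotype from BO × OO: 1/2 BO, 1/2 OO.
Crossing each possibility with the father AB and summing P(type AB): 1/2·1/4 + 1/2·0 = 1/8.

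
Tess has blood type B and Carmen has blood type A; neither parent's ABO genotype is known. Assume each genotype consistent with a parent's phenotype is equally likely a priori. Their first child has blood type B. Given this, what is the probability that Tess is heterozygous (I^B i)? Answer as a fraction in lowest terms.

1/3

Possible genotypes: Tess ∈ {I^B I^B, I^B i}; Carmen ∈ {I^A I^A, I^A i}.
Weight each parental genotype pair by prior × P(type-B child):
  I^B I^B × I^A i: posterior weight 2/3.
  I^B i × I^A i: posterior weight 1/3.
Sum the posterior weight over pairs where Tess is I^B i: 1/3.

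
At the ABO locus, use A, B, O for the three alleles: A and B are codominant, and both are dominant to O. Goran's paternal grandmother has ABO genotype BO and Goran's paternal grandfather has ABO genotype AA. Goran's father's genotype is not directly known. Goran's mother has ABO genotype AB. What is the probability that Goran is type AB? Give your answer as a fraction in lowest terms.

3/8

Goran's father's ABO genotype from BO × AA: 1/2 AB, 1/2 AO.
Crossing each possibility with the mother AB and summing P(type AB): 1/2·1/2 + 1/2·1/4 = 3/8.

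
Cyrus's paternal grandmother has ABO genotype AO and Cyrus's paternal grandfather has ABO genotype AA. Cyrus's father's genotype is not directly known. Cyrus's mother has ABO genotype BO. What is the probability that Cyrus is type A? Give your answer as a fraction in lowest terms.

3/8

Cyrus's father's ABO genotype from AO × AA: 1/2 AA, 1/2 AO.
Crossing each possibility with the mother BO and summing P(type A): 1/2·1/2 + 1/2·1/4 = 3/8.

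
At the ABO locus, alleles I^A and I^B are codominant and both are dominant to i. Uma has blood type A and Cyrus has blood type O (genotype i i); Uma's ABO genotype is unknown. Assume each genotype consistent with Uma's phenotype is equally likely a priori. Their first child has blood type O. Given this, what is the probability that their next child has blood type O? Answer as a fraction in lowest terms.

1/2

Possible genotypes: Uma ∈ {I^A I^A, I^A i}; Cyrus ∈ {i i}.
Weight each parental genotype pair by prior × P(type-O child):
  I^A i × i i: posterior weight 1; P(next child type O) = 1/2.
Weighted sum = 1/2.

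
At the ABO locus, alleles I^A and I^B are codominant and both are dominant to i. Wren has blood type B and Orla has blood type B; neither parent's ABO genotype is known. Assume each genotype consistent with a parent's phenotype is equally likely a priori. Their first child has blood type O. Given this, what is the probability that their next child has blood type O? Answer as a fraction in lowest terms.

Possible genotypes: Wren ∈ {I^B I^B, I^B i}; Orla ∈ {I^B I^B, I^B i}.
Weight each parental genotype pair by prior × P(type-O child):
  I^B i × I^B i: posterior weight 1; P(next child type O) = 1/4.
Weighted sum = 1/4.

1/4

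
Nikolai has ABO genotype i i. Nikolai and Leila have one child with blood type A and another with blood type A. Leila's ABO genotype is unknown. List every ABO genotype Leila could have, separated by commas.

I^A I^A, I^A I^B, I^A i

For each candidate genotype of Leila, check whether crossing it with i i can produce every observed child phenotype.
  I^A I^A → possible child types {A} ✓
  I^A I^B → possible child types {A, B} ✓
  I^A i → possible child types {O, A} ✓
  I^B I^B → possible child types {B} ✗
  I^B i → possible child types {O, B} ✗
  i i → possible child types {O} ✗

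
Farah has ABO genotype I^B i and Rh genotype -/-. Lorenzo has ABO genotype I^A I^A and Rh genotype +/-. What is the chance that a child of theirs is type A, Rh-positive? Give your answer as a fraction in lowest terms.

ABO cross I^B i × I^A I^A → offspring phenotypes: 1/2 A, 1/2 AB.
Rh cross -/- × +/- → 1/2 Rh+, 1/2 Rh-.
Independent loci: P(type A, Rh-positive) = 1/2 × 1/2 = 1/4.

1/4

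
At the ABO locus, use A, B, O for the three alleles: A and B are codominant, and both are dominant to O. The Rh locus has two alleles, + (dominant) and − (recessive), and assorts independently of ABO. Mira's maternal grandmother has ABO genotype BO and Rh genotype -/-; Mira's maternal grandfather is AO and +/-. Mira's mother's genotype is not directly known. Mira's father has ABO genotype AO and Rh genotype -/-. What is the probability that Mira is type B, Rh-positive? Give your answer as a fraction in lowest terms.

1/32

Mira's mother's ABO genotype from BO × AO: 1/4 AB, 1/4 AO, 1/4 BO, 1/4 OO.
Crossing each possibility with the father AO and summing P(type B): 1/4·1/4 + 1/4·0 + 1/4·1/4 + 1/4·0 = 1/8.
Similarly for Rh via the mother's Rh distribution: P(Rh+) = 1/4.
Independent loci: 1/8 × 1/4 = 1/32.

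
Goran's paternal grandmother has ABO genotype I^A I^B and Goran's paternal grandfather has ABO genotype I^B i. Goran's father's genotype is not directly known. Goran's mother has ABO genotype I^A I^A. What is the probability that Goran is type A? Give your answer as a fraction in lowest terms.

Goran's father's ABO genotype from I^A I^B × I^B i: 1/4 I^A I^B, 1/4 I^A i, 1/4 I^B I^B, 1/4 I^B i.
Crossing each possibility with the mother I^A I^A and summing P(type A): 1/4·1/2 + 1/4·1 + 1/4·0 + 1/4·1/2 = 1/2.

1/2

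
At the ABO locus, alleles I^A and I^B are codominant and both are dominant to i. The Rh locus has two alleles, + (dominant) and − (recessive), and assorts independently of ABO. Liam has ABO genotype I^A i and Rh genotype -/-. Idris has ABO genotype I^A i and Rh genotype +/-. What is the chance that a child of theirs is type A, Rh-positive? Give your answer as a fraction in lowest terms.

ABO cross I^A i × I^A i → offspring phenotypes: 1/4 O, 3/4 A.
Rh cross -/- × +/- → 1/2 Rh+, 1/2 Rh-.
Independent loci: P(type A, Rh-positive) = 3/4 × 1/2 = 3/8.

3/8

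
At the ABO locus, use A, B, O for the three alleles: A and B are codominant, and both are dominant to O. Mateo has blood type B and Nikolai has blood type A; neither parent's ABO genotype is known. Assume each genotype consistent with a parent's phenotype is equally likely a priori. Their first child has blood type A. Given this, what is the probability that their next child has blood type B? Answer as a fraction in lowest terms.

Possible genotypes: Mateo ∈ {BB, BO}; Nikolai ∈ {AA, AO}.
Weight each parental genotype pair by prior × P(type-A child):
  BO × AA: posterior weight 2/3; P(next child type B) = 0.
  BO × AO: posterior weight 1/3; P(next child type B) = 1/4.
Weighted sum = 1/12.

1/12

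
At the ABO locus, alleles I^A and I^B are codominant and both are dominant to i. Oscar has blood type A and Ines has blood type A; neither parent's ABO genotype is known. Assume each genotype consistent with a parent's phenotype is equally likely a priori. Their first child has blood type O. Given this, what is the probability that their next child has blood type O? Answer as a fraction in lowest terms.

Possible genotypes: Oscar ∈ {I^A I^A, I^A i}; Ines ∈ {I^A I^A, I^A i}.
Weight each parental genotype pair by prior × P(type-O child):
  I^A i × I^A i: posterior weight 1; P(next child type O) = 1/4.
Weighted sum = 1/4.

1/4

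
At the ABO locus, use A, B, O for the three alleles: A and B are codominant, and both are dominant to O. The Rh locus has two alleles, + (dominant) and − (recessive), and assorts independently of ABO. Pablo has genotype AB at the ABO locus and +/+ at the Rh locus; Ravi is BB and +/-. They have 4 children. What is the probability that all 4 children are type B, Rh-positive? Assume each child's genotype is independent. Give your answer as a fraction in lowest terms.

1/16

ABO cross AB × BB → 1/2 B, 1/2 AB.
Rh cross +/+ × +/- → 1 Rh+; so P(type B, Rh-positive) = 1/2 × 1 = 1/2 per child.
All 4 independent: (1/2)^4 = 1/16.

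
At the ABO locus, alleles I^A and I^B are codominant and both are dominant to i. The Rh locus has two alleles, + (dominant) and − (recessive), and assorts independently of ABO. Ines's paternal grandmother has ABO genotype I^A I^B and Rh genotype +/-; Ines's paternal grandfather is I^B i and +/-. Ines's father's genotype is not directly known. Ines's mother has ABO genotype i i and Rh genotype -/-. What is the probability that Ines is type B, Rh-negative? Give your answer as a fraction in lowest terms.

1/4

Ines's father's ABO genotype from I^A I^B × I^B i: 1/4 I^A I^B, 1/4 I^A i, 1/4 I^B I^B, 1/4 I^B i.
Crossing each possibility with the mother i i and summing P(type B): 1/4·1/2 + 1/4·0 + 1/4·1 + 1/4·1/2 = 1/2.
Similarly for Rh via the father's Rh distribution: P(Rh-) = 1/2.
Independent loci: 1/2 × 1/2 = 1/4.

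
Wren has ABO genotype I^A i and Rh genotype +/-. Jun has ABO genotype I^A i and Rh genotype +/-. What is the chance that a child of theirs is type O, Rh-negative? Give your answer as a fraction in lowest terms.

ABO cross I^A i × I^A i → offspring phenotypes: 1/4 O, 3/4 A.
Rh cross +/- × +/- → 3/4 Rh+, 1/4 Rh-.
Independent loci: P(type O, Rh-negative) = 1/4 × 1/4 = 1/16.

1/16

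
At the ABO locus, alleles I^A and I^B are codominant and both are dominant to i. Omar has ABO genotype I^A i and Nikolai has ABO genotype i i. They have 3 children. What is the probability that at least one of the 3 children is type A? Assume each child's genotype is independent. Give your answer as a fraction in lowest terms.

ABO cross I^A i × i i → 1/2 O, 1/2 A.
So P(type A) = 1/2 per child.
P(none) = (1/2)^3 = 1/8; P(at least one) = 1 − 1/8 = 7/8.

7/8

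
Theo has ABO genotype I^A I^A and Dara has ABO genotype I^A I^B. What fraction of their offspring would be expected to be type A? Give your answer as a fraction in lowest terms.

1/2

ABO cross I^A I^A × I^A I^B → offspring phenotypes: 1/2 A, 1/2 AB.
So P(type A) = 1/2.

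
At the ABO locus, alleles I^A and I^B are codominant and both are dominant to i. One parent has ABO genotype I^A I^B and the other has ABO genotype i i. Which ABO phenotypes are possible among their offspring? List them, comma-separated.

A, B

Gametes from I^A I^B × i i give offspring ABO genotypes I^A i, I^B i, i.e. phenotypes A, B.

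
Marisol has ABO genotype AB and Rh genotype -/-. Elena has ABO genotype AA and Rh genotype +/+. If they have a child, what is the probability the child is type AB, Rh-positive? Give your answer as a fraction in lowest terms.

ABO cross AB × AA → offspring phenotypes: 1/2 A, 1/2 AB.
Rh cross -/- × +/+ → 1 Rh+.
Independent loci: P(type AB, Rh-positive) = 1/2 × 1 = 1/2.

1/2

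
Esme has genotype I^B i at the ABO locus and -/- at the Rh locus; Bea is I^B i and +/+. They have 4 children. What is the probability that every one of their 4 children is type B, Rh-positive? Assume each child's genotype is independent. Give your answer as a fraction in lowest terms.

81/256

ABO cross I^B i × I^B i → 1/4 O, 3/4 B.
Rh cross -/- × +/+ → 1 Rh+; so P(type B, Rh-positive) = 3/4 × 1 = 3/4 per child.
All 4 independent: (3/4)^4 = 81/256.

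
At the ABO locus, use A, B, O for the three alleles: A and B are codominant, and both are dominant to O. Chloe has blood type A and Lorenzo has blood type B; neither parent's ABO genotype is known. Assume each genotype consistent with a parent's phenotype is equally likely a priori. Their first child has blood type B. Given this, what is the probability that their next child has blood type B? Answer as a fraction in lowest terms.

Possible genotypes: Chloe ∈ {AA, AO}; Lorenzo ∈ {BB, BO}.
Weight each parental genotype pair by prior × P(type-B child):
  AO × BB: posterior weight 2/3; P(next child type B) = 1/2.
  AO × BO: posterior weight 1/3; P(next child type B) = 1/4.
Weighted sum = 5/12.

5/12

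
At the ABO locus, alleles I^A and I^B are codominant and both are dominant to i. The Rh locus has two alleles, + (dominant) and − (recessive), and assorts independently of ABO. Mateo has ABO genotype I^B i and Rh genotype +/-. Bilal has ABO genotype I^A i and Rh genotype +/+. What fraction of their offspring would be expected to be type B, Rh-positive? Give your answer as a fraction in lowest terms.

ABO cross I^B i × I^A i → offspring phenotypes: 1/4 O, 1/4 A, 1/4 B, 1/4 AB.
Rh cross +/- × +/+ → 1 Rh+.
Independent loci: P(type B, Rh-positive) = 1/4 × 1 = 1/4.

1/4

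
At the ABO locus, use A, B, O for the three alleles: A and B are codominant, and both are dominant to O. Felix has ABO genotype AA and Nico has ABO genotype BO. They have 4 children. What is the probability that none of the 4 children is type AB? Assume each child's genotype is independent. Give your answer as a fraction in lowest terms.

ABO cross AA × BO → 1/2 A, 1/2 AB.
So P(type AB) = 1/2 per child.
P(not type AB) = 1/2 for one child; (1/2)^4 = 1/16.

1/16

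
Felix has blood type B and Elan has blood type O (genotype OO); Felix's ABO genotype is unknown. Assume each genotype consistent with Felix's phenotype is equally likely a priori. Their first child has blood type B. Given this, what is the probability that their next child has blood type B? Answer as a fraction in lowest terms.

Possible genotypes: Felix ∈ {BB, BO}; Elan ∈ {OO}.
Weight each parental genotype pair by prior × P(type-B child):
  BB × OO: posterior weight 2/3; P(next child type B) = 1.
  BO × OO: posterior weight 1/3; P(next child type B) = 1/2.
Weighted sum = 5/6.

5/6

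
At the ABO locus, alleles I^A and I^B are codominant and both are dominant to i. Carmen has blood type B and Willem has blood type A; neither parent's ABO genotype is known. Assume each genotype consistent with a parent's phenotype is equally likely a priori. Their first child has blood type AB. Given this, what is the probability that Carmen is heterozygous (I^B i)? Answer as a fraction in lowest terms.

Possible genotypes: Carmen ∈ {I^B I^B, I^B i}; Willem ∈ {I^A I^A, I^A i}.
Weight each parental genotype pair by prior × P(type-AB child):
  I^B I^B × I^A I^A: posterior weight 4/9.
  I^B I^B × I^A i: posterior weight 2/9.
  I^B i × I^A I^A: posterior weight 2/9.
  I^B i × I^A i: posterior weight 1/9.
Sum the posterior weight over pairs where Carmen is I^B i: 1/3.

1/3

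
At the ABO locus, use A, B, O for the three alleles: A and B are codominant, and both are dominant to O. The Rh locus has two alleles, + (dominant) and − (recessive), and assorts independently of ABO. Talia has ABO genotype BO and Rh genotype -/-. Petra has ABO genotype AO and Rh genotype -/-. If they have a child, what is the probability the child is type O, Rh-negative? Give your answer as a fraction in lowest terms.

ABO cross BO × AO → offspring phenotypes: 1/4 O, 1/4 A, 1/4 B, 1/4 AB.
Rh cross -/- × -/- → 1 Rh-.
Independent loci: P(type O, Rh-negative) = 1/4 × 1 = 1/4.

1/4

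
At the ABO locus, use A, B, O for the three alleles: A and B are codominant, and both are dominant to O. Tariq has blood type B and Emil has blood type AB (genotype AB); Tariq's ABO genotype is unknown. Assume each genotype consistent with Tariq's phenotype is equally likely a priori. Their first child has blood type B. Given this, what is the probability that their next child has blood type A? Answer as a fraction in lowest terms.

Possible genotypes: Tariq ∈ {BB, BO}; Emil ∈ {AB}.
Weight each parental genotype pair by prior × P(type-B child):
  BB × AB: posterior weight 1/2; P(next child type A) = 0.
  BO × AB: posterior weight 1/2; P(next child type A) = 1/4.
Weighted sum = 1/8.

1/8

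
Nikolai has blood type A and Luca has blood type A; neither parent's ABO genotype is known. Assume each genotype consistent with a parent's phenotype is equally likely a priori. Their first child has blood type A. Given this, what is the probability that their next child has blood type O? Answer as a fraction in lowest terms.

1/20

Possible genotypes: Nikolai ∈ {AA, AO}; Luca ∈ {AA, AO}.
Weight each parental genotype pair by prior × P(type-A child):
  AA × AA: posterior weight 4/15; P(next child type O) = 0.
  AA × AO: posterior weight 4/15; P(next child type O) = 0.
  AO × AA: posterior weight 4/15; P(next child type O) = 0.
  AO × AO: posterior weight 1/5; P(next child type O) = 1/4.
Weighted sum = 1/20.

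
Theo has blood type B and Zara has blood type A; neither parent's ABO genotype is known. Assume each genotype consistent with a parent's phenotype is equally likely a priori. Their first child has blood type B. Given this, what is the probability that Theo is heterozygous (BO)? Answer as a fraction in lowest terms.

1/3

Possible genotypes: Theo ∈ {BB, BO}; Zara ∈ {AA, AO}.
Weight each parental genotype pair by prior × P(type-B child):
  BB × AO: posterior weight 2/3.
  BO × AO: posterior weight 1/3.
Sum the posterior weight over pairs where Theo is BO: 1/3.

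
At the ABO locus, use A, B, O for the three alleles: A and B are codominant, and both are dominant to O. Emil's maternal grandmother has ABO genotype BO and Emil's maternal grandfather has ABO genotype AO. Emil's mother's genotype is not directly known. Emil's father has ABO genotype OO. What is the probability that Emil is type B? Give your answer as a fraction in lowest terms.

1/4

Emil's mother's ABO genotype from BO × AO: 1/4 AB, 1/4 AO, 1/4 BO, 1/4 OO.
Crossing each possibility with the father OO and summing P(type B): 1/4·1/2 + 1/4·0 + 1/4·1/2 + 1/4·0 = 1/4.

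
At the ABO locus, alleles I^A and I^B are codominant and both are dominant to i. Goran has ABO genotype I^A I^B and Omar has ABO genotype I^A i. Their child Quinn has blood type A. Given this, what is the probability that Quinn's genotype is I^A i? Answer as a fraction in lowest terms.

1/2

Cross I^A I^B × I^A i → 1/4 I^A I^A, 1/4 I^A I^B, 1/4 I^A i, 1/4 I^B i.
Type-A genotypes among offspring: I^A I^A (1/4), I^A i (1/4); total 1/2.
P(I^A i | type A) = (1/4) / (1/2) = 1/2.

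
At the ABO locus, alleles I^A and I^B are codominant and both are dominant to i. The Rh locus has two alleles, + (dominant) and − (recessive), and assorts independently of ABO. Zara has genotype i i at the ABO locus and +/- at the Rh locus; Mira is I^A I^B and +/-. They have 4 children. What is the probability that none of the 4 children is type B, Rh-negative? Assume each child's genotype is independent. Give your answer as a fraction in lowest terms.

2401/4096

ABO cross i i × I^A I^B → 1/2 A, 1/2 B.
Rh cross +/- × +/- → 3/4 Rh+, 1/4 Rh-; so P(type B, Rh-negative) = 1/2 × 1/4 = 1/8 per child.
P(not type B, Rh-negative) = 7/8 for one child; (7/8)^4 = 2401/4096.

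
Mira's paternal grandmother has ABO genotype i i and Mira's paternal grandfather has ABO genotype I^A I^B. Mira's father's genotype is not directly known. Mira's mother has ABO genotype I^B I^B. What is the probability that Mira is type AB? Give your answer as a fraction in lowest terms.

Mira's father's ABO genotype from i i × I^A I^B: 1/2 I^A i, 1/2 I^B i.
Crossing each possibility with the mother I^B I^B and summing P(type AB): 1/2·1/2 + 1/2·0 = 1/4.

1/4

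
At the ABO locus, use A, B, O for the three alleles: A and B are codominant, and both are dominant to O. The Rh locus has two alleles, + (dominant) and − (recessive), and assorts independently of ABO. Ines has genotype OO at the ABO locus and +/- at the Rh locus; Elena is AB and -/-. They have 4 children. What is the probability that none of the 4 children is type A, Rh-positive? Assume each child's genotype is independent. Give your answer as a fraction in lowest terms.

ABO cross OO × AB → 1/2 A, 1/2 B.
Rh cross +/- × -/- → 1/2 Rh+, 1/2 Rh-; so P(type A, Rh-positive) = 1/2 × 1/2 = 1/4 per child.
P(not type A, Rh-positive) = 3/4 for one child; (3/4)^4 = 81/256.

81/256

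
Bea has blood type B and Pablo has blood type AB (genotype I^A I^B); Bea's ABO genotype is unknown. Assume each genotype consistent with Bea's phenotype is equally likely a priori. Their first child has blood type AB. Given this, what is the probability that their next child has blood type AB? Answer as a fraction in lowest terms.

Possible genotypes: Bea ∈ {I^B I^B, I^B i}; Pablo ∈ {I^A I^B}.
Weight each parental genotype pair by prior × P(type-AB child):
  I^B I^B × I^A I^B: posterior weight 2/3; P(next child type AB) = 1/2.
  I^B i × I^A I^B: posterior weight 1/3; P(next child type AB) = 1/4.
Weighted sum = 5/12.

5/12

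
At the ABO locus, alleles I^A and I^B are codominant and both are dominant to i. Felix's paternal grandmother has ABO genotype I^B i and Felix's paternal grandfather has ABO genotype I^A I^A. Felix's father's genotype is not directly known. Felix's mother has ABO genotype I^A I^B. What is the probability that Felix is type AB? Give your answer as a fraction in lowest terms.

3/8

Felix's father's ABO genotype from I^B i × I^A I^A: 1/2 I^A I^B, 1/2 I^A i.
Crossing each possibility with the mother I^A I^B and summing P(type AB): 1/2·1/2 + 1/2·1/4 = 3/8.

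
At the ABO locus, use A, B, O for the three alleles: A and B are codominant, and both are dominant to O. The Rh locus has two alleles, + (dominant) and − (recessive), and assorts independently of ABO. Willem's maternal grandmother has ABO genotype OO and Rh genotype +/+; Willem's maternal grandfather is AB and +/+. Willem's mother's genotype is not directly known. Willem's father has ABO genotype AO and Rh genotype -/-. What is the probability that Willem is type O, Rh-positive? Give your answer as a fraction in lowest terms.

Willem's mother's ABO genotype from OO × AB: 1/2 AO, 1/2 BO.
Crossing each possibility with the father AO and summing P(type O): 1/2·1/4 + 1/2·1/4 = 1/4.
Similarly for Rh via the mother's Rh distribution: P(Rh+) = 1.
Independent loci: 1/4 × 1 = 1/4.

1/4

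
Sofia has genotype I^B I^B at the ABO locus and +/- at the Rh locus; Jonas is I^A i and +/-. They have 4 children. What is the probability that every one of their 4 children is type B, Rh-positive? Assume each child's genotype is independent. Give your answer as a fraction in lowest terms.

ABO cross I^B I^B × I^A i → 1/2 B, 1/2 AB.
Rh cross +/- × +/- → 3/4 Rh+, 1/4 Rh-; so P(type B, Rh-positive) = 1/2 × 3/4 = 3/8 per child.
All 4 independent: (3/8)^4 = 81/4096.

81/4096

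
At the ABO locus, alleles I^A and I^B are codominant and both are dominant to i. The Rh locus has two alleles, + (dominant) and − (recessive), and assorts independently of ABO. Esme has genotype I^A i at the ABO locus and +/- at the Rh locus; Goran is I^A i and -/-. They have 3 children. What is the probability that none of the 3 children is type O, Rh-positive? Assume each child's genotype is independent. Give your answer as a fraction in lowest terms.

343/512

ABO cross I^A i × I^A i → 1/4 O, 3/4 A.
Rh cross +/- × -/- → 1/2 Rh+, 1/2 Rh-; so P(type O, Rh-positive) = 1/4 × 1/2 = 1/8 per child.
P(not type O, Rh-positive) = 7/8 for one child; (7/8)^3 = 343/512.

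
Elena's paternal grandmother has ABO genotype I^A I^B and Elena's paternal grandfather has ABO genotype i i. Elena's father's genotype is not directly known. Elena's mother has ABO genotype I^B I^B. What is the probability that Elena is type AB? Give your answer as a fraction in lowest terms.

1/4

Elena's father's ABO genotype from I^A I^B × i i: 1/2 I^A i, 1/2 I^B i.
Crossing each possibility with the mother I^B I^B and summing P(type AB): 1/2·1/2 + 1/2·0 = 1/4.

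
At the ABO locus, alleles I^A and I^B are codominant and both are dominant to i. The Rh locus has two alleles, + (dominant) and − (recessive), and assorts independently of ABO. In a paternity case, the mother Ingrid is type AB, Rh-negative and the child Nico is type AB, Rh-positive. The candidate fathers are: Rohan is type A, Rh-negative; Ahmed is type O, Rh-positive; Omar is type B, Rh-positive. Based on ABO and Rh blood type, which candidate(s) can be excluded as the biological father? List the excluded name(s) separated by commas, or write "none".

Rohan, Ahmed

A candidate is excluded only if no genotype consistent with his phenotype could produce a type AB, Rh-positive child with a type AB, Rh-negative mother.
Rohan (type A, Rh-): no genotype consistent with that phenotype can produce a type-AB Rh+ child with a type-AB mother.
Ahmed (type O, Rh+): no genotype consistent with that phenotype can produce a type-AB Rh+ child with a type-AB mother.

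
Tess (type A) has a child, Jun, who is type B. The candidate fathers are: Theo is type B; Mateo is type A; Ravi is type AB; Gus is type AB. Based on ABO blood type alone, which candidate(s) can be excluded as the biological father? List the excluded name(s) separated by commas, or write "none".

A candidate is excluded only if no genotype consistent with his phenotype could produce a type B child with a type A mother.
Mateo (type A): no genotype consistent with that phenotype can produce a type-B child with a type-A mother.

Mateo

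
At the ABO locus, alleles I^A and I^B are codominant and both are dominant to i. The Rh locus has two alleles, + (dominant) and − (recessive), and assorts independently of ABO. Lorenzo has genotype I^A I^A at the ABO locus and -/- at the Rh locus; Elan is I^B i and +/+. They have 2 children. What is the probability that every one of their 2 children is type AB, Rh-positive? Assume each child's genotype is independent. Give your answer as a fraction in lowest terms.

1/4

ABO cross I^A I^A × I^B i → 1/2 A, 1/2 AB.
Rh cross -/- × +/+ → 1 Rh+; so P(type AB, Rh-positive) = 1/2 × 1 = 1/2 per child.
All 2 independent: (1/2)^2 = 1/4.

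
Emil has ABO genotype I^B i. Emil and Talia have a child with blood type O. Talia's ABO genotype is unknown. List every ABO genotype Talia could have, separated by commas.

I^A i, I^B i, i i

For each candidate genotype of Talia, check whether crossing it with I^B i can produce every observed child phenotype.
  I^A I^A → possible child types {A, AB} ✗
  I^A I^B → possible child types {A, B, AB} ✗
  I^A i → possible child types {O, A, B, AB} ✓
  I^B I^B → possible child types {B} ✗
  I^B i → possible child types {O, B} ✓
  i i → possible child types {O, B} ✓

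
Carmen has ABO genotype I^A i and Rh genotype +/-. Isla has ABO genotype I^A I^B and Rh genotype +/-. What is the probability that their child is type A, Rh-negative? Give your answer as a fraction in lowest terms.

ABO cross I^A i × I^A I^B → offspring phenotypes: 1/2 A, 1/4 B, 1/4 AB.
Rh cross +/- × +/- → 3/4 Rh+, 1/4 Rh-.
Independent loci: P(type A, Rh-negative) = 1/2 × 1/4 = 1/8.

1/8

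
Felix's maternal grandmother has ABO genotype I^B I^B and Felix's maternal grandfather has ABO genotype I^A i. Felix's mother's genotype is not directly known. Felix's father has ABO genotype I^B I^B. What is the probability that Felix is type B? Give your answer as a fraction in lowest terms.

Felix's mother's ABO genotype from I^B I^B × I^A i: 1/2 I^A I^B, 1/2 I^B i.
Crossing each possibility with the father I^B I^B and summing P(type B): 1/2·1/2 + 1/2·1 = 3/4.

3/4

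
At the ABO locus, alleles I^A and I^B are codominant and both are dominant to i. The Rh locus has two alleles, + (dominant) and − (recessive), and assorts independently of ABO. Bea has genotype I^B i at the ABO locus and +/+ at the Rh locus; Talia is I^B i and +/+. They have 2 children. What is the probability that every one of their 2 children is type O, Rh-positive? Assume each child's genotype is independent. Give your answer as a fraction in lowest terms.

ABO cross I^B i × I^B i → 1/4 O, 3/4 B.
Rh cross +/+ × +/+ → 1 Rh+; so P(type O, Rh-positive) = 1/4 × 1 = 1/4 per child.
All 2 independent: (1/4)^2 = 1/16.

1/16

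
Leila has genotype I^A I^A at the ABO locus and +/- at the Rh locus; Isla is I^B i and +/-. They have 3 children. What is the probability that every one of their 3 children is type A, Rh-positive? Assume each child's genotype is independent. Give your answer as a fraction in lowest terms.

27/512

ABO cross I^A I^A × I^B i → 1/2 A, 1/2 AB.
Rh cross +/- × +/- → 3/4 Rh+, 1/4 Rh-; so P(type A, Rh-positive) = 1/2 × 3/4 = 3/8 per child.
All 3 independent: (3/8)^3 = 27/512.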